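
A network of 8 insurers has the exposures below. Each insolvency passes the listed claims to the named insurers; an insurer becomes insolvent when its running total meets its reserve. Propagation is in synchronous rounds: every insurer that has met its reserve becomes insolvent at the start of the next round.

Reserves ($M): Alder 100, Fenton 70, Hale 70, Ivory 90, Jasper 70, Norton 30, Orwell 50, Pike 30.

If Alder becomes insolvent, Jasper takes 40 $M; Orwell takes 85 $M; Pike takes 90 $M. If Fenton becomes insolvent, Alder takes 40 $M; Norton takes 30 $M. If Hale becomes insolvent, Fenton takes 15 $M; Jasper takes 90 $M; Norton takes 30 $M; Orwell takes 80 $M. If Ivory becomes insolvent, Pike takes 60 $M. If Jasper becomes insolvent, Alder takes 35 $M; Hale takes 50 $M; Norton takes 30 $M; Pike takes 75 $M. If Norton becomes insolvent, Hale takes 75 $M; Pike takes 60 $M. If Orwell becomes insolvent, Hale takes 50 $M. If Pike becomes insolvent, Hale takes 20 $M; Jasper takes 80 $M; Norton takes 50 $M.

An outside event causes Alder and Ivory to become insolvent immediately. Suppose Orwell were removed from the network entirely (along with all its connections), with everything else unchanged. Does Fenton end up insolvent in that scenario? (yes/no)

no

With Orwell removed:
Round 1 — Alder, Ivory become insolvent (initial).
  Jasper: +40 → 40 < 70
  Pike: +90+60 → 150 ≥ 30
Round 2 — Pike becomes insolvent.
  Hale: +20 → 20 < 70
  Jasper: +80 → 120 ≥ 70
  Norton: +50 → 50 ≥ 30
Round 3 — Jasper, Norton become insolvent.
  Hale: +50+75 → 145 ≥ 70
Round 4 — Hale becomes insolvent.
  Fenton: +15 → 15 < 70
No further insolvencies.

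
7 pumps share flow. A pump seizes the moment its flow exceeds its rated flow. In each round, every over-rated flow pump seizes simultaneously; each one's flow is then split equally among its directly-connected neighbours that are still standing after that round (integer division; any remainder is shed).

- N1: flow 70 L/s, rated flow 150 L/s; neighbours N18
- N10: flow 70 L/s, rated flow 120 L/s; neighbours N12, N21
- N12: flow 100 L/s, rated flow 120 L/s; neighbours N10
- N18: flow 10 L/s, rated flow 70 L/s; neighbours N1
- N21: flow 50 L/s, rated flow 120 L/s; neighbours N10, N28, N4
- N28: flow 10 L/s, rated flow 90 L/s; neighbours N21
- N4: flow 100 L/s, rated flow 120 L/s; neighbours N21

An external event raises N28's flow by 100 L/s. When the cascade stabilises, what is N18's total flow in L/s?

Round 1 — N28 at 110 > 90. N28 seizes.
  N28 sheds 110 L/s to N21: 110 each.
    N21: 50+110 = 160 > 120
Round 2 — N21 seizes.
  N21 sheds 160 L/s to N10, N4: 80 each.
    N10: 70+80 = 150 > 120
    N4: 100+80 = 180 > 120
Round 3 — N10, N4 seize.
  N10 sheds 150 L/s to N12: 150 each.
    N12: 100+150 = 250 > 120
  N4 sheds 180 L/s: no online neighbours, lost.
Round 4 — N12 seizes.
  N12 sheds 250 L/s: no online neighbours, lost.
No further seizures.

10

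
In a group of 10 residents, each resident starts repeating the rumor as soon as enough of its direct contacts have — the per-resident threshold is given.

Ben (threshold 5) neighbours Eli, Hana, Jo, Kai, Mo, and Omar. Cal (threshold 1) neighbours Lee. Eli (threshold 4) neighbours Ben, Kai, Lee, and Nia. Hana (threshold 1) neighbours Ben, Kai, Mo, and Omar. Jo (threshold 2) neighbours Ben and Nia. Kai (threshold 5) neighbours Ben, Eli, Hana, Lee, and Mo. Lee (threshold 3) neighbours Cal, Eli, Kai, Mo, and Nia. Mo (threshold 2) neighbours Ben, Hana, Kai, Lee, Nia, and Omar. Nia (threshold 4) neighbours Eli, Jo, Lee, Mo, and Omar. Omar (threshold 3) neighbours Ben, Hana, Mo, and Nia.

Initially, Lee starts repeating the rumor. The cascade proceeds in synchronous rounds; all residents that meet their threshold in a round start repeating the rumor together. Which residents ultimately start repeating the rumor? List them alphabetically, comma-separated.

Cal, Lee

Round 1 — Lee starts repeating the rumor (initial).
Round 2 — checking thresholds:
  Cal: 1 of 1 neighbours ≥ 1, starts repeating the rumor.
  Eli: 1 of 4 neighbours < 4, holds.
  Kai: 1 of 5 neighbours < 5, holds.
  Mo: 1 of 6 neighbours < 2, holds.
  Nia: 1 of 5 neighbours < 4, holds.
Round 3 — no new spreads; cascade stops.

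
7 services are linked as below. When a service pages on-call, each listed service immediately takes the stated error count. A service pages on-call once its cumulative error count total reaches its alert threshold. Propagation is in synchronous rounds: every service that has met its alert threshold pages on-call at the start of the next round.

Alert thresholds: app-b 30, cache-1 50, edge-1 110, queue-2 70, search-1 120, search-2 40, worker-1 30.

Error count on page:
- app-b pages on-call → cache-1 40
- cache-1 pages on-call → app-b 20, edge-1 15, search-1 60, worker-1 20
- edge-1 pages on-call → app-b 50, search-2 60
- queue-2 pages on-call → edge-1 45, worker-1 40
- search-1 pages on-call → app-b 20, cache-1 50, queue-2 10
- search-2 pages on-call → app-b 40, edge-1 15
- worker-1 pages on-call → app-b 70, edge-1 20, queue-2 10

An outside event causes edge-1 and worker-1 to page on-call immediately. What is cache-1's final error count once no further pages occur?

Round 1 — edge-1, worker-1 page on-call (initial).
  app-b: +50+70 → 120 ≥ 30
  queue-2: +10 → 10 < 70
  search-2: +60 → 60 ≥ 40
Round 2 — app-b, search-2 page on-call.
  cache-1: +40 → 40 < 50
No further pages.

40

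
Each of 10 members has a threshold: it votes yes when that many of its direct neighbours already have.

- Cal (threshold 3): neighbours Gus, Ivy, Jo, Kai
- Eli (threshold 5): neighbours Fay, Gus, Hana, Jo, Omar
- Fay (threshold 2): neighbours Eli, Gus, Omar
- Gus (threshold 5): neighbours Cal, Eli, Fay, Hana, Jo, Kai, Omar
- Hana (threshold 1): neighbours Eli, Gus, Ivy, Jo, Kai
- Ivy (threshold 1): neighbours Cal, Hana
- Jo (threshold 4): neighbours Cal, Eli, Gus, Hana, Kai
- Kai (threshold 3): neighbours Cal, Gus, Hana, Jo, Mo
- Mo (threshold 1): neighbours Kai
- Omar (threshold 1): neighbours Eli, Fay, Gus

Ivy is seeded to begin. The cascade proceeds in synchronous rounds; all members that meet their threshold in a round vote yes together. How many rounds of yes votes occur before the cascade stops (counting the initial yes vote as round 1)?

2

Round 1 — Ivy votes yes (initial).
Round 2 — checking thresholds:
  Cal: 1 of 4 neighbours < 3, below threshold.
  Hana: 1 of 5 neighbours ≥ 1, votes yes.
Round 3 — no new yes votes; cascade stops.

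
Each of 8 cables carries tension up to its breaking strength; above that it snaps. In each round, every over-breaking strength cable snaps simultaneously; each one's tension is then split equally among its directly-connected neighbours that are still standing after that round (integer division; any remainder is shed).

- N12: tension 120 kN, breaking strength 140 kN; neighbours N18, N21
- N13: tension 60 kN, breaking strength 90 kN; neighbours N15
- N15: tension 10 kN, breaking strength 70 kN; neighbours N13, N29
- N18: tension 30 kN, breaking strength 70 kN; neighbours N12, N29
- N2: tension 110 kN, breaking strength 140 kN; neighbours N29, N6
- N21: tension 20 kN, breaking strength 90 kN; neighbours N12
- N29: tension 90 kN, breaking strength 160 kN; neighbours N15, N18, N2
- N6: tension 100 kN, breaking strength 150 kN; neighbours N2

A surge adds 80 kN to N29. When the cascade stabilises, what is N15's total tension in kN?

Round 1 — N29 at 170 > 160. N29 snaps.
  N29 sheds 170 kN to N15, N18, N2: 56 each (2 lost).
    N15: 10+56 = 66 ≤ 70
    N18: 30+56 = 86 > 70
    N2: 110+56 = 166 > 140
Round 2 — N18, N2 snap.
  N18 sheds 86 kN to N12: 86 each.
    N12: 120+86 = 206 > 140
  N2 sheds 166 kN to N6: 166 each.
    N6: 100+166 = 266 > 150
Round 3 — N12, N6 snap.
  N12 sheds 206 kN to N21: 206 each.
    N21: 20+206 = 226 > 90
  N6 sheds 266 kN: no online neighbours, lost.
Round 4 — N21 snaps.
  N21 sheds 226 kN: no online neighbours, lost.
No further breaks.

66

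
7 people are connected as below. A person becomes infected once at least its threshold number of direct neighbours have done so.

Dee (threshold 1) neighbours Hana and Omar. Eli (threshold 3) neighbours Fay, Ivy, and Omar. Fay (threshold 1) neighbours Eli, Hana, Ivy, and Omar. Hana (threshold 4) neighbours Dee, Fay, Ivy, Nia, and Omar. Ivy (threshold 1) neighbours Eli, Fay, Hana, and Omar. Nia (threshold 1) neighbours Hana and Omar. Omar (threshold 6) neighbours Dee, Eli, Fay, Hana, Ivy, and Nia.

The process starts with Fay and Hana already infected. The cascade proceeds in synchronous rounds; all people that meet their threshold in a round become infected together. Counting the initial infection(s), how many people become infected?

5

Round 1 — Fay, Hana become infected (initial).
Round 2 — checking thresholds:
  Dee: 1 of 2 neighbours ≥ 1, becomes infected.
  Eli: 1 of 3 neighbours < 3, not yet.
  Ivy: 2 of 4 neighbours ≥ 1, becomes infected.
  Nia: 1 of 2 neighbours ≥ 1, becomes infected.
  Omar: 2 of 6 neighbours < 6, not yet.
Round 3 — no new infections; cascade stops.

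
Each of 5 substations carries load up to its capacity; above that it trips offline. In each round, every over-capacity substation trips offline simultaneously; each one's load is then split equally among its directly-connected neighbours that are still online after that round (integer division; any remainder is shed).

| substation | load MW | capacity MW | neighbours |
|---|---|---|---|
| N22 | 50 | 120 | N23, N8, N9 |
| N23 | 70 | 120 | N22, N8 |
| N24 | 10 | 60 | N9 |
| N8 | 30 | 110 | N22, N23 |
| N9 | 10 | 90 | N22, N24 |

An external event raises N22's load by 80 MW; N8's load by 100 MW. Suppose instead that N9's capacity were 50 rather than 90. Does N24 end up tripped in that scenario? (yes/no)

With N9's capacity at 50:
Round 1 — N22 at 130 > 120; N8 at 130 > 110. N22, N8 trip offline.
  N22 sheds 130 MW to N23, N9: 65 each.
    N23: 70+65 = 135 > 120
    N9: 10+65 = 75 > 50
  N8 sheds 130 MW to N23: 130 each.
    N23: 135+130 = 265 > 120
Round 2 — N23, N9 trip offline.
  N23 sheds 265 MW: no online neighbours, lost.
  N9 sheds 75 MW to N24: 75 each.
    N24: 10+75 = 85 > 60
Round 3 — N24 trips offline.
  N24 sheds 85 MW: no online neighbours, lost.
No further trips.

yes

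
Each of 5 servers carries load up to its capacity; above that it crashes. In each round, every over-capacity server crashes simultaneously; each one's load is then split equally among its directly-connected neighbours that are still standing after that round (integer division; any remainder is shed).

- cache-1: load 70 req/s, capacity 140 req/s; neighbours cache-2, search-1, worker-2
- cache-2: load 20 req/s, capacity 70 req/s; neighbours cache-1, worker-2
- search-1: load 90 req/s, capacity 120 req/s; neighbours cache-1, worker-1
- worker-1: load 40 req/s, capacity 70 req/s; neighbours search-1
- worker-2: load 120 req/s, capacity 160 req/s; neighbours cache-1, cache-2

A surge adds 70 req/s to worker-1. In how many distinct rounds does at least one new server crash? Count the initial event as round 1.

4

Round 1 — worker-1 at 110 > 70. worker-1 crashes.
  worker-1 sheds 110 req/s to search-1: 110 each.
    search-1: 90+110 = 200 > 120
Round 2 — search-1 crashes.
  search-1 sheds 200 req/s to cache-1: 200 each.
    cache-1: 70+200 = 270 > 140
Round 3 — cache-1 crashes.
  cache-1 sheds 270 req/s to cache-2, worker-2: 135 each.
    cache-2: 20+135 = 155 > 70
    worker-2: 120+135 = 255 > 160
Round 4 — cache-2, worker-2 crash.
  cache-2 sheds 155 req/s: no online neighbours, lost.
  worker-2 sheds 255 req/s: no online neighbours, lost.
No further crashes.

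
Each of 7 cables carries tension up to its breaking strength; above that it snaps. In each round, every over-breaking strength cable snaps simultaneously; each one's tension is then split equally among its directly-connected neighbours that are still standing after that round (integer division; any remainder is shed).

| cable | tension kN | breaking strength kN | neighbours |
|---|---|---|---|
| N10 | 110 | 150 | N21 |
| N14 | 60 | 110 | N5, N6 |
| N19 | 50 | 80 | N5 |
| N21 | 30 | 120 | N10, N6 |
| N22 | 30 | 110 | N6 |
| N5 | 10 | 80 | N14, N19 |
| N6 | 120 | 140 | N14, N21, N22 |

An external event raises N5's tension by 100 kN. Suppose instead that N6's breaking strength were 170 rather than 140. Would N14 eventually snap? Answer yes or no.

yes

With N6's breaking strength at 170:
Round 1 — N5 at 110 > 80. N5 snaps.
  N5 sheds 110 kN to N14, N19: 55 each.
    N14: 60+55 = 115 > 110
    N19: 50+55 = 105 > 80
Round 2 — N14, N19 snap.
  N14 sheds 115 kN to N6: 115 each.
    N6: 120+115 = 235 > 170
  N19 sheds 105 kN: no online neighbours, lost.
Round 3 — N6 snaps.
  N6 sheds 235 kN to N21, N22: 117 each (1 lost).
    N21: 30+117 = 147 > 120
    N22: 30+117 = 147 > 110
Round 4 — N21, N22 snap.
  N21 sheds 147 kN to N10: 147 each.
    N10: 110+147 = 257 > 150
  N22 sheds 147 kN: no online neighbours, lost.
Round 5 — N10 snaps.
  N10 sheds 257 kN: no online neighbours, lost.
No further breaks.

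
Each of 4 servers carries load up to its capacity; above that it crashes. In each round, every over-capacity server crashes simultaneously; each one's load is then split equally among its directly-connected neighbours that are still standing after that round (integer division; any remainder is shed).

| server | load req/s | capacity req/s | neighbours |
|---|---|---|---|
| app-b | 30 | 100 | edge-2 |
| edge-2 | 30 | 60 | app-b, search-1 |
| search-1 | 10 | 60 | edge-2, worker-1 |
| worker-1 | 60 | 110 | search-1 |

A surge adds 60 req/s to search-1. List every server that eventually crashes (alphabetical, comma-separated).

Round 1 — search-1 at 70 > 60. search-1 crashes.
  search-1 sheds 70 req/s to edge-2, worker-1: 35 each.
    edge-2: 30+35 = 65 > 60
    worker-1: 60+35 = 95 ≤ 110
Round 2 — edge-2 crashes.
  edge-2 sheds 65 req/s to app-b: 65 each.
    app-b: 30+65 = 95 ≤ 100
No further crashes.

edge-2, search-1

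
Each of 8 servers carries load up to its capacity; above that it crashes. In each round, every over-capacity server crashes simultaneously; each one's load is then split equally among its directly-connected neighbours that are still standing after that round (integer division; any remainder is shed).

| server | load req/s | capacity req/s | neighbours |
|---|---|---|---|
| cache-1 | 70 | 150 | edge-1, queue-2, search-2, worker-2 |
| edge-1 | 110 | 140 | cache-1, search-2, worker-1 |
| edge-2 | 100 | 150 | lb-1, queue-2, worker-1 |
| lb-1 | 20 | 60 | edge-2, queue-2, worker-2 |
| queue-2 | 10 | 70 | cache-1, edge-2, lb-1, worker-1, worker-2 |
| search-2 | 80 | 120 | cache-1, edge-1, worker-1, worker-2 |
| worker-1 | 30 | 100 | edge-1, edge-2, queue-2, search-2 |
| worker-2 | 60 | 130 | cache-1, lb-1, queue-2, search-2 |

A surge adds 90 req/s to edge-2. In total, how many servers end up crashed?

8

Round 1 — edge-2 at 190 > 150. edge-2 crashes.
  edge-2 sheds 190 req/s to lb-1, queue-2, worker-1: 63 each (1 lost).
    lb-1: 20+63 = 83 > 60
    queue-2: 10+63 = 73 > 70
    worker-1: 30+63 = 93 ≤ 100
Round 2 — lb-1, queue-2 crash.
  lb-1 sheds 83 req/s to worker-2: 83 each.
    worker-2: 60+83 = 143 > 130
  queue-2 sheds 73 req/s to cache-1, worker-1, worker-2: 24 each (1 lost).
    cache-1: 70+24 = 94 ≤ 150
    worker-1: 93+24 = 117 > 100
    worker-2: 143+24 = 167 > 130
Round 3 — worker-1, worker-2 crash.
  worker-1 sheds 117 req/s to edge-1, search-2: 58 each (1 lost).
    edge-1: 110+58 = 168 > 140
    search-2: 80+58 = 138 > 120
  worker-2 sheds 167 req/s to cache-1, search-2: 83 each (1 lost).
    cache-1: 94+83 = 177 > 150
    search-2: 138+83 = 221 > 120
Round 4 — cache-1, edge-1, search-2 crash.
  cache-1 sheds 177 req/s: no online neighbours, lost.
  edge-1 sheds 168 req/s: no online neighbours, lost.
  search-2 sheds 221 req/s: no online neighbours, lost.
No further crashes.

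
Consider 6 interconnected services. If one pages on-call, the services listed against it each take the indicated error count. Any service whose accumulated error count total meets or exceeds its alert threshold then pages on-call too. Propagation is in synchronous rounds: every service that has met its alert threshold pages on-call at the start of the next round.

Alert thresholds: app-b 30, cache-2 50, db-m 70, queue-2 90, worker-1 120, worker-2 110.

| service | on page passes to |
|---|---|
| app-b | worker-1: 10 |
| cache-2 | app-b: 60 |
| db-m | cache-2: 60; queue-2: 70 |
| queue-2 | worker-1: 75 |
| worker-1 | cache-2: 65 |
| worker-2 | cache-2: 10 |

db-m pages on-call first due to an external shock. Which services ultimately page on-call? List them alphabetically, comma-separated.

Round 1 — db-m pages on-call (initial).
  cache-2: +60 → 60 ≥ 50
  queue-2: +70 → 70 < 90
Round 2 — cache-2 pages on-call.
  app-b: +60 → 60 ≥ 30
Round 3 — app-b pages on-call.
  worker-1: +10 → 10 < 120
No further pages.

app-b, cache-2, db-m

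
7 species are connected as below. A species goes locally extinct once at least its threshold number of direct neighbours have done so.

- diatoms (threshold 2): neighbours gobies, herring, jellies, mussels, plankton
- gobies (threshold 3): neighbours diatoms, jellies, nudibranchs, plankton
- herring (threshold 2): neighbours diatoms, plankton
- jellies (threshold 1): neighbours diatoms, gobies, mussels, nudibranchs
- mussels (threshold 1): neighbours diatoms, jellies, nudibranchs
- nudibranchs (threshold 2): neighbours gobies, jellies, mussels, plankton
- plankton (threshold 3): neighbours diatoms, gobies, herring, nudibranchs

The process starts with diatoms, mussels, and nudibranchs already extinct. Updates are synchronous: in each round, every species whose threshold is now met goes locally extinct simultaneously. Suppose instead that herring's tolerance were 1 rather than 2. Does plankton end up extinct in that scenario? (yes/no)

yes

With herring's tolerance at 1:
Round 1 — diatoms, mussels, nudibranchs go locally extinct (initial).
Round 2 — checking thresholds:
  gobies: 2 of 4 neighbours < 3, below threshold.
  herring: 1 of 2 neighbours ≥ 1, goes locally extinct.
  jellies: 3 of 4 neighbours ≥ 1, goes locally extinct.
  plankton: 2 of 4 neighbours < 3, below threshold.
Round 3 — checking thresholds:
  gobies: 3 of 4 neighbours ≥ 3, goes locally extinct.
  plankton: 3 of 4 neighbours ≥ 3, goes locally extinct.
Round 4 — no new extinctions; cascade stops.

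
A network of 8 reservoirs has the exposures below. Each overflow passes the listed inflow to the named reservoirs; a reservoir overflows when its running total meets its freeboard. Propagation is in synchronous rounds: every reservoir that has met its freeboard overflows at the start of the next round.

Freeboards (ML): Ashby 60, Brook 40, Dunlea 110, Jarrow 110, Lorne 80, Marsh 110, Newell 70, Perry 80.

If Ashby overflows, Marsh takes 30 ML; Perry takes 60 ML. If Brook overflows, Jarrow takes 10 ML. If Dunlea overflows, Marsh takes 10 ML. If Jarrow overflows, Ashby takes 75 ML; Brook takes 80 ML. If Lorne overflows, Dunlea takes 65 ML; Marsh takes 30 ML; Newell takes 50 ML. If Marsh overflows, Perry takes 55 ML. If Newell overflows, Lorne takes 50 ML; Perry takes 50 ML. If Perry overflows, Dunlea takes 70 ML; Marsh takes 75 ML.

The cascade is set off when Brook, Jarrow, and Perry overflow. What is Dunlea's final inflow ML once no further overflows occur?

Round 1 — Brook, Jarrow, Perry overflow (initial).
  Ashby: +75 → 75 ≥ 60
  Dunlea: +70 → 70 < 110
  Marsh: +75 → 75 < 110
Round 2 — Ashby overflows.
  Marsh: +30 → 105 < 110
No further overflows.

70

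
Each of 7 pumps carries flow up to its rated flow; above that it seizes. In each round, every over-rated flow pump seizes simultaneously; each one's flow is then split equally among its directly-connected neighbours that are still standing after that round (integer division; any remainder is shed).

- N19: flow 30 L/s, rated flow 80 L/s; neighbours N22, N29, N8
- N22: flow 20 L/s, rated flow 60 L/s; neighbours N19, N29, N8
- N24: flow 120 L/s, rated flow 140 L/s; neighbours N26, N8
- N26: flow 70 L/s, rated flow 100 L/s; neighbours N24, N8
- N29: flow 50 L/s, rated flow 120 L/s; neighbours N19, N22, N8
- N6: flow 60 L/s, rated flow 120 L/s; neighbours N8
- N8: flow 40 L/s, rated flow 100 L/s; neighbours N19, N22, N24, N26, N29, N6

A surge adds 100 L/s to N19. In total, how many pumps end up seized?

6

Round 1 — N19 at 130 > 80. N19 seizes.
  N19 sheds 130 L/s to N22, N29, N8: 43 each (1 lost).
    N22: 20+43 = 63 > 60
    N29: 50+43 = 93 ≤ 120
    N8: 40+43 = 83 ≤ 100
Round 2 — N22 seizes.
  N22 sheds 63 L/s to N29, N8: 31 each (1 lost).
    N29: 93+31 = 124 > 120
    N8: 83+31 = 114 > 100
Round 3 — N29, N8 seize.
  N29 sheds 124 L/s: no online neighbours, lost.
  N8 sheds 114 L/s to N24, N26, N6: 38 each.
    N24: 120+38 = 158 > 140
    N26: 70+38 = 108 > 100
    N6: 60+38 = 98 ≤ 120
Round 4 — N24, N26 seize.
  N24 sheds 158 L/s: no online neighbours, lost.
  N26 sheds 108 L/s: no online neighbours, lost.
No further seizures.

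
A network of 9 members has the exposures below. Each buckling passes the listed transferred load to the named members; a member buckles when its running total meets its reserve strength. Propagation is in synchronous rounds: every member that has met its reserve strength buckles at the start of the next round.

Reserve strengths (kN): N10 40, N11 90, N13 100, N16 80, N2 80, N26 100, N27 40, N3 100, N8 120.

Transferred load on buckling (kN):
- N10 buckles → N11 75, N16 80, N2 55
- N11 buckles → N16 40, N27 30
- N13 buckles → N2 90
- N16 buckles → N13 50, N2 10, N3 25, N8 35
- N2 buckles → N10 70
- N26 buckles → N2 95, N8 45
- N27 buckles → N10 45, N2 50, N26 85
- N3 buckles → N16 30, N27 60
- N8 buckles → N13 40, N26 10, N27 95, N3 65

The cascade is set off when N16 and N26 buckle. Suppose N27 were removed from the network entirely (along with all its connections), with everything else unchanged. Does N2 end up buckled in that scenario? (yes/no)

With N27 removed:
Round 1 — N16, N26 buckle (initial).
  N13: +50 → 50 < 100
  N2: +10+95 → 105 ≥ 80
  N3: +25 → 25 < 100
  N8: +35+45 → 80 < 120
Round 2 — N2 buckles.
  N10: +70 → 70 ≥ 40
Round 3 — N10 buckles.
  N11: +75 → 75 < 90
No further bucklings.

yes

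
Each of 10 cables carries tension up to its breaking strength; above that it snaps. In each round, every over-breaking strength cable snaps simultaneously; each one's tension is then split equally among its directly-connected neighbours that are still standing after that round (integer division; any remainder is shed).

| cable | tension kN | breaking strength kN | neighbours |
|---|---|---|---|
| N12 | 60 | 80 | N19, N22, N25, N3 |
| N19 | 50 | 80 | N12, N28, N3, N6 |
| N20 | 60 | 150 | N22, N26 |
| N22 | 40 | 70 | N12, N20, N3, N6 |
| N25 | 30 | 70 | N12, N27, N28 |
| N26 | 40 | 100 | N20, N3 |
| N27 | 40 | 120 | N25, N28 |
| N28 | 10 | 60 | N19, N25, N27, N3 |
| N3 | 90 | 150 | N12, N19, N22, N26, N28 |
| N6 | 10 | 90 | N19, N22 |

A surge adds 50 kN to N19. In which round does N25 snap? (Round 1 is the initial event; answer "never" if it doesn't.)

Round 1 — N19 at 100 > 80. N19 snaps.
  N19 sheds 100 kN to N12, N28, N3, N6: 25 each.
    N12: 60+25 = 85 > 80
    N28: 10+25 = 35 ≤ 60
    N3: 90+25 = 115 ≤ 150
    N6: 10+25 = 35 ≤ 90
Round 2 — N12 snaps.
  N12 sheds 85 kN to N22, N25, N3: 28 each (1 lost).
    N22: 40+28 = 68 ≤ 70
    N25: 30+28 = 58 ≤ 70
    N3: 115+28 = 143 ≤ 150
No further breaks.

never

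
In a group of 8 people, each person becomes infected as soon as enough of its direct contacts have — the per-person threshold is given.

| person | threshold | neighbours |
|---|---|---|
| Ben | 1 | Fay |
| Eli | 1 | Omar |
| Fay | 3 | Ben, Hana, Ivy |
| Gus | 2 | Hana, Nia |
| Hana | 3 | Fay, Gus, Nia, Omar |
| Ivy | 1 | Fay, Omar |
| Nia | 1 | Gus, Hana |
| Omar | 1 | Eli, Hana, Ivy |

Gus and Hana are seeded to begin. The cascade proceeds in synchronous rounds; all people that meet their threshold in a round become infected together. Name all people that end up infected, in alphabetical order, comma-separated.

Round 1 — Gus, Hana become infected (initial).
Round 2 — checking thresholds:
  Fay: 1 of 3 neighbours < 3, below threshold.
  Nia: 2 of 2 neighbours ≥ 1, becomes infected.
  Omar: 1 of 3 neighbours ≥ 1, becomes infected.
Round 3 — checking thresholds:
  Eli: 1 of 1 neighbours ≥ 1, becomes infected.
  Fay: 1 of 3 neighbours < 3, below threshold.
  Ivy: 1 of 2 neighbours ≥ 1, becomes infected.
Round 4 — no new infections; cascade stops.

Eli, Gus, Hana, Ivy, Nia, Omar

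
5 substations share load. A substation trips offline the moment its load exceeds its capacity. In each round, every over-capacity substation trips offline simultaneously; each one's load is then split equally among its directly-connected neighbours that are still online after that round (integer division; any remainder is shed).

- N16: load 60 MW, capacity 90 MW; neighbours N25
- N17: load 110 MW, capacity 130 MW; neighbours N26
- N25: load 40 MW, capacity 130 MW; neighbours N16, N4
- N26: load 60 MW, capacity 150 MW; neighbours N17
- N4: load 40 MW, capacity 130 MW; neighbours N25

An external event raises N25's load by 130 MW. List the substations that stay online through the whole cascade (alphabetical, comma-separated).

N17, N26, N4

Round 1 — N25 at 170 > 130. N25 trips offline.
  N25 sheds 170 MW to N16, N4: 85 each.
    N16: 60+85 = 145 > 90
    N4: 40+85 = 125 ≤ 130
Round 2 — N16 trips offline.
  N16 sheds 145 MW: no online neighbours, lost.
No further trips.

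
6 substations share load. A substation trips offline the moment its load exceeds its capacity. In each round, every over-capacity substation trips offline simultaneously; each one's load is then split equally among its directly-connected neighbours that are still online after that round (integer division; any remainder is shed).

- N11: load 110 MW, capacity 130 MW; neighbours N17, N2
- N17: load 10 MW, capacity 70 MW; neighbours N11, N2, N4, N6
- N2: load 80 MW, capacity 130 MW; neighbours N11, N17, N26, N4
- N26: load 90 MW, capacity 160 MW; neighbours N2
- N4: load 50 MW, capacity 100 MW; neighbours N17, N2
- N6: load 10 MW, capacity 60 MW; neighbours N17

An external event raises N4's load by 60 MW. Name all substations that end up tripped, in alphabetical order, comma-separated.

Round 1 — N4 at 110 > 100. N4 trips offline.
  N4 sheds 110 MW to N17, N2: 55 each.
    N17: 10+55 = 65 ≤ 70
    N2: 80+55 = 135 > 130
Round 2 — N2 trips offline.
  N2 sheds 135 MW to N11, N17, N26: 45 each.
    N11: 110+45 = 155 > 130
    N17: 65+45 = 110 > 70
    N26: 90+45 = 135 ≤ 160
Round 3 — N11, N17 trip offline.
  N11 sheds 155 MW: no online neighbours, lost.
  N17 sheds 110 MW to N6: 110 each.
    N6: 10+110 = 120 > 60
Round 4 — N6 trips offline.
  N6 sheds 120 MW: no online neighbours, lost.
No further trips.

N11, N17, N2, N4, N6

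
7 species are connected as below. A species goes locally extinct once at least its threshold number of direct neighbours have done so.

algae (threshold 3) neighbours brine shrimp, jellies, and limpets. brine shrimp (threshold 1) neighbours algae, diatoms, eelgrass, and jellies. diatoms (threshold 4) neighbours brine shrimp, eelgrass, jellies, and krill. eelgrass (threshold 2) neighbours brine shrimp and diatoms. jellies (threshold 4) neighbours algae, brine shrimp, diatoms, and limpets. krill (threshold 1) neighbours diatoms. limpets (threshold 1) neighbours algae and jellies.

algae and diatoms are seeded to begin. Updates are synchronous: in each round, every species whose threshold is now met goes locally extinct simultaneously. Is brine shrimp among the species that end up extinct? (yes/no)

Round 1 — algae, diatoms go locally extinct (initial).
Round 2 — checking thresholds:
  brine shrimp: 2 of 4 neighbours ≥ 1, goes locally extinct.
  eelgrass: 1 of 2 neighbours < 2, below threshold.
  jellies: 2 of 4 neighbours < 4, below threshold.
  krill: 1 of 1 neighbours ≥ 1, goes locally extinct.
  limpets: 1 of 2 neighbours ≥ 1, goes locally extinct.
Round 3 — checking thresholds:
  eelgrass: 2 of 2 neighbours ≥ 2, goes locally extinct.
  jellies: 4 of 4 neighbours ≥ 4, goes locally extinct.
Round 4 — no new extinctions; cascade stops.

yes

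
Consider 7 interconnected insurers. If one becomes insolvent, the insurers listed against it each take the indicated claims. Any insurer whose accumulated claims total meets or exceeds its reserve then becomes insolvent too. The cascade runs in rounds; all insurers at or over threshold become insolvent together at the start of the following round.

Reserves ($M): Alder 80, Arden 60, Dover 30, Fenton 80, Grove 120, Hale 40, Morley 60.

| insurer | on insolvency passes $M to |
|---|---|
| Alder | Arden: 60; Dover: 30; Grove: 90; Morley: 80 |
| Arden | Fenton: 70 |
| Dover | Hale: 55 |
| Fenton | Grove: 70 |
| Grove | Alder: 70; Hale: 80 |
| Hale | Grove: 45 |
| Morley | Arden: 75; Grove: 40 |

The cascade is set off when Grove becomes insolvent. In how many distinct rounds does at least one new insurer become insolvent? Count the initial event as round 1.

Round 1 — Grove becomes insolvent (initial).
  Alder: +70 → 70 < 80
  Hale: +80 → 80 ≥ 40
Round 2 — Hale becomes insolvent.
No further insolvencies.

2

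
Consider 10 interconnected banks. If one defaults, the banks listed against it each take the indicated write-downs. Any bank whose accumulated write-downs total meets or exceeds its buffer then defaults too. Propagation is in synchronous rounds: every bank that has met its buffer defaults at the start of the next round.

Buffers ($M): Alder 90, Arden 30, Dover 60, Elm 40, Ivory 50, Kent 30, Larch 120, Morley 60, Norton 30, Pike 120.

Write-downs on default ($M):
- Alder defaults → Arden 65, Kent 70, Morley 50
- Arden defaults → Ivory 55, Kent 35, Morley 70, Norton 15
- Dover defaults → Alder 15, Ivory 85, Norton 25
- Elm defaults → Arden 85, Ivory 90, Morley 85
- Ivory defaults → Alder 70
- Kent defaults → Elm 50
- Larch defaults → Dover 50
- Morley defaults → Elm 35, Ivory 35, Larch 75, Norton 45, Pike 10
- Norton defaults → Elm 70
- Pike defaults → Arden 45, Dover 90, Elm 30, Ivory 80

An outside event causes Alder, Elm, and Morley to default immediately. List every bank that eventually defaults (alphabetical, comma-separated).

Round 1 — Alder, Elm, Morley default (initial).
  Arden: +65+85 → 150 ≥ 30
  Ivory: +90+35 → 125 ≥ 50
  Kent: +70 → 70 ≥ 30
  Larch: +75 → 75 < 120
  Norton: +45 → 45 ≥ 30
  Pike: +10 → 10 < 120
Round 2 — Arden, Ivory, Kent, Norton default.
No further defaults.

Alder, Arden, Elm, Ivory, Kent, Morley, Norton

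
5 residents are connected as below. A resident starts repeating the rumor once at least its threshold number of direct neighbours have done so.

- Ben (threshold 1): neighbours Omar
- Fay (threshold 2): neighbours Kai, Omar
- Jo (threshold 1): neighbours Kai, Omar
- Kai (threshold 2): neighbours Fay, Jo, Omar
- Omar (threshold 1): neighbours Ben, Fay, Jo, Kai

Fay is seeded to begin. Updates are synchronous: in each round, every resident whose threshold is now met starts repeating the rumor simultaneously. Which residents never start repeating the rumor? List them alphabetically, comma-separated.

Round 1 — Fay starts repeating the rumor (initial).
Round 2 — checking thresholds:
  Kai: 1 of 3 neighbours < 2, not yet.
  Omar: 1 of 4 neighbours ≥ 1, starts repeating the rumor.
Round 3 — checking thresholds:
  Ben: 1 of 1 neighbours ≥ 1, starts repeating the rumor.
  Jo: 1 of 2 neighbours ≥ 1, starts repeating the rumor.
  Kai: 2 of 3 neighbours ≥ 2, starts repeating the rumor.
Round 4 — no new spreads; cascade stops.

none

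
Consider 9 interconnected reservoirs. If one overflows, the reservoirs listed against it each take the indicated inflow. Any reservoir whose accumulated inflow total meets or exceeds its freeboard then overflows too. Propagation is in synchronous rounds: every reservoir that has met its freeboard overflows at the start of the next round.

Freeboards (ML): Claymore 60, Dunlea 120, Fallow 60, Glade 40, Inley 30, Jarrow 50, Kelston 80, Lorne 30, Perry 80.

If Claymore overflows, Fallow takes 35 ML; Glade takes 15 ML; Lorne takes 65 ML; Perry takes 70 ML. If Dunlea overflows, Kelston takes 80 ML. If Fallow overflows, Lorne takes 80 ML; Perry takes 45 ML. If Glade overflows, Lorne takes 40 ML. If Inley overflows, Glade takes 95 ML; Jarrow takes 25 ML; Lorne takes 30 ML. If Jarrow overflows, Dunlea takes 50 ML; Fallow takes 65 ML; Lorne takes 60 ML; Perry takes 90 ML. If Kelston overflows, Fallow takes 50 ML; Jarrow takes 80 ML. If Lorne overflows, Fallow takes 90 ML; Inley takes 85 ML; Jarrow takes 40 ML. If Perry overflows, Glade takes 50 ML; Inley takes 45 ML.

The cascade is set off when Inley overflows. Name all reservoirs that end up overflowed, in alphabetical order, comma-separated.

Fallow, Glade, Inley, Jarrow, Lorne, Perry

Round 1 — Inley overflows (initial).
  Glade: +95 → 95 ≥ 40
  Jarrow: +25 → 25 < 50
  Lorne: +30 → 30 ≥ 30
Round 2 — Glade, Lorne overflow.
  Fallow: +90 → 90 ≥ 60
  Jarrow: +40 → 65 ≥ 50
Round 3 — Fallow, Jarrow overflow.
  Dunlea: +50 → 50 < 120
  Perry: +45+90 → 135 ≥ 80
Round 4 — Perry overflows.
No further overflows.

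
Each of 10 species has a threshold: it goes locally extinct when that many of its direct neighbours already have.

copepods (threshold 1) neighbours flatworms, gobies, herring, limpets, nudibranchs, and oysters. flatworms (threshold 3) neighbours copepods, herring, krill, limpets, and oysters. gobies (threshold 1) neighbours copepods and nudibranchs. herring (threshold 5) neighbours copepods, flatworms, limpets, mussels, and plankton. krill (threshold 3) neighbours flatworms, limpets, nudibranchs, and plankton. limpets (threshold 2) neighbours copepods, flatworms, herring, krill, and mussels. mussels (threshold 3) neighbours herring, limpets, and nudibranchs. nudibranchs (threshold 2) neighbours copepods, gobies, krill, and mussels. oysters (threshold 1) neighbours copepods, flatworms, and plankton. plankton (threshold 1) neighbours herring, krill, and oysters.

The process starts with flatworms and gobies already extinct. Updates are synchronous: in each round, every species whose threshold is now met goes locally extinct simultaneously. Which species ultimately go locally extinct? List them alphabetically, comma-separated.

copepods, flatworms, gobies, krill, limpets, nudibranchs, oysters, plankton

Round 1 — flatworms, gobies go locally extinct (initial).
Round 2 — checking thresholds:
  copepods: 2 of 6 neighbours ≥ 1, goes locally extinct.
  herring: 1 of 5 neighbours < 5, below threshold.
  krill: 1 of 4 neighbours < 3, below threshold.
  limpets: 1 of 5 neighbours < 2, below threshold.
  nudibranchs: 1 of 4 neighbours < 2, below threshold.
  oysters: 1 of 3 neighbours ≥ 1, goes locally extinct.
Round 3 — checking thresholds:
  herring: 2 of 5 neighbours < 5, below threshold.
  krill: 1 of 4 neighbours < 3, below threshold.
  limpets: 2 of 5 neighbours ≥ 2, goes locally extinct.
  nudibranchs: 2 of 4 neighbours ≥ 2, goes locally extinct.
  plankton: 1 of 3 neighbours ≥ 1, goes locally extinct.
Round 4 — checking thresholds:
  herring: 4 of 5 neighbours < 5, below threshold.
  krill: 4 of 4 neighbours ≥ 3, goes locally extinct.
  mussels: 2 of 3 neighbours < 3, below threshold.
Round 5 — no new extinctions; cascade stops.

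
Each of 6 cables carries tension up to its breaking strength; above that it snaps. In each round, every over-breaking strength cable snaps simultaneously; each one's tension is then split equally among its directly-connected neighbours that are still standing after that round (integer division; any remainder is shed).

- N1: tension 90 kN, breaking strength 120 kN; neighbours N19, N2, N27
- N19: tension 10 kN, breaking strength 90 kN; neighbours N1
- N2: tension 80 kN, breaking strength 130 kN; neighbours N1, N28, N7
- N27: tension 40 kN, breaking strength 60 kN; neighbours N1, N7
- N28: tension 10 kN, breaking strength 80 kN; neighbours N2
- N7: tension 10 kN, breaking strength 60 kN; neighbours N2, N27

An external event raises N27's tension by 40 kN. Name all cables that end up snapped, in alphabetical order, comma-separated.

N1, N2, N27, N28, N7

Round 1 — N27 at 80 > 60. N27 snaps.
  N27 sheds 80 kN to N1, N7: 40 each.
    N1: 90+40 = 130 > 120
    N7: 10+40 = 50 ≤ 60
Round 2 — N1 snaps.
  N1 sheds 130 kN to N19, N2: 65 each.
    N19: 10+65 = 75 ≤ 90
    N2: 80+65 = 145 > 130
Round 3 — N2 snaps.
  N2 sheds 145 kN to N28, N7: 72 each (1 lost).
    N28: 10+72 = 82 > 80
    N7: 50+72 = 122 > 60
Round 4 — N28, N7 snap.
  N28 sheds 82 kN: no online neighbours, lost.
  N7 sheds 122 kN: no online neighbours, lost.
No further breaks.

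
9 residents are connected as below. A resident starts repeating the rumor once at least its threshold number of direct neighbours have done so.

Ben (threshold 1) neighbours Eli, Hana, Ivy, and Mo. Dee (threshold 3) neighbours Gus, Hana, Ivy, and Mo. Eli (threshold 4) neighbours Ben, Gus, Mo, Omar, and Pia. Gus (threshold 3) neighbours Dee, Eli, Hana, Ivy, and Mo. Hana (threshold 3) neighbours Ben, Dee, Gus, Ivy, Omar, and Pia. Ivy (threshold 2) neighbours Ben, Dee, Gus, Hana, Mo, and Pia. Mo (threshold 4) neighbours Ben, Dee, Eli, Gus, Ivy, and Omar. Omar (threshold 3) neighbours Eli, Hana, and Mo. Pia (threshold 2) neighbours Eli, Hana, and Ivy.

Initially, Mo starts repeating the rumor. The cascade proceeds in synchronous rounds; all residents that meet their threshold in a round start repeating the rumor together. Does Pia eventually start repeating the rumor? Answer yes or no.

no

Round 1 — Mo starts repeating the rumor (initial).
Round 2 — checking thresholds:
  Ben: 1 of 4 neighbours ≥ 1, starts repeating the rumor.
  Dee: 1 of 4 neighbours < 3, not yet.
  Eli: 1 of 5 neighbours < 4, not yet.
  Gus: 1 of 5 neighbours < 3, not yet.
  Ivy: 1 of 6 neighbours < 2, not yet.
  Omar: 1 of 3 neighbours < 3, not yet.
Round 3 — checking thresholds:
  Dee: 1 of 4 neighbours < 3, not yet.
  Eli: 2 of 5 neighbours < 4, not yet.
  Gus: 1 of 5 neighbours < 3, not yet.
  Hana: 1 of 6 neighbours < 3, not yet.
  Ivy: 2 of 6 neighbours ≥ 2, starts repeating the rumor.
  Omar: 1 of 3 neighbours < 3, not yet.
Round 4 — no new spreads; cascade stops.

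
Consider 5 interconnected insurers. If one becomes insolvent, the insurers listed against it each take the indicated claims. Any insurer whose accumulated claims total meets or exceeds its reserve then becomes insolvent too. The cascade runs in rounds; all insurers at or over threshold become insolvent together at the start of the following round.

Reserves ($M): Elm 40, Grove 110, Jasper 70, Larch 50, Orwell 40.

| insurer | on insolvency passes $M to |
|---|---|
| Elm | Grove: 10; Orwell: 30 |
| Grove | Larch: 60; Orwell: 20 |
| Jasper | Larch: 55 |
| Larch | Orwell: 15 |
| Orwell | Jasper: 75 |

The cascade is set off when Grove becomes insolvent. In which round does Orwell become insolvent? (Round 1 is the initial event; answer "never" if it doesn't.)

Round 1 — Grove becomes insolvent (initial).
  Larch: +60 → 60 ≥ 50
  Orwell: +20 → 20 < 40
Round 2 — Larch becomes insolvent.
  Orwell: +15 → 35 < 40
No further insolvencies.

never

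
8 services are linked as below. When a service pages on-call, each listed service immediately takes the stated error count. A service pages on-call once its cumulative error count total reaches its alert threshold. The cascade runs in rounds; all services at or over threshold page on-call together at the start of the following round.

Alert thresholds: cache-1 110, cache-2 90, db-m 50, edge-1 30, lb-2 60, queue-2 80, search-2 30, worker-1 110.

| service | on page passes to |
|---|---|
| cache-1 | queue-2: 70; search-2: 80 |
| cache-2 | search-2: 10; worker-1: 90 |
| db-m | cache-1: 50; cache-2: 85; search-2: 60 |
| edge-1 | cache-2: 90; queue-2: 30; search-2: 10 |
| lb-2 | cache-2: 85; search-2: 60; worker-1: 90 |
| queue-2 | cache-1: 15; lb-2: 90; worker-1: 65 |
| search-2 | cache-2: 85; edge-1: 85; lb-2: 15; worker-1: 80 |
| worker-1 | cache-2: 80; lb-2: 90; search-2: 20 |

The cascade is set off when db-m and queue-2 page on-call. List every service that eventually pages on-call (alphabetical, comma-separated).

Round 1 — db-m, queue-2 page on-call (initial).
  cache-1: +50+15 → 65 < 110
  cache-2: +85 → 85 < 90
  lb-2: +90 → 90 ≥ 60
  search-2: +60 → 60 ≥ 30
  worker-1: +65 → 65 < 110
Round 2 — lb-2, search-2 page on-call.
  cache-2: +85+85 → 255 ≥ 90
  edge-1: +85 → 85 ≥ 30
  worker-1: +90+80 → 235 ≥ 110
Round 3 — cache-2, edge-1, worker-1 page on-call.
No further pages.

cache-2, db-m, edge-1, lb-2, queue-2, search-2, worker-1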